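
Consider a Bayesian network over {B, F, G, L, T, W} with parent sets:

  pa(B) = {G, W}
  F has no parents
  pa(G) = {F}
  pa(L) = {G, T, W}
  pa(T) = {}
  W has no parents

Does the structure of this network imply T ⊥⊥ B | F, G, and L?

2 paths connect T and B; each must be blocked for d-separation to hold:
  1. T → L ← G → B — L:collider[open]; G:fork[blocks] ⇒ blocked
  2. T → L ← W → B — L:collider[open]; W:fork[open] ⇒ active
At least one path is unblocked, so d-separation fails.

No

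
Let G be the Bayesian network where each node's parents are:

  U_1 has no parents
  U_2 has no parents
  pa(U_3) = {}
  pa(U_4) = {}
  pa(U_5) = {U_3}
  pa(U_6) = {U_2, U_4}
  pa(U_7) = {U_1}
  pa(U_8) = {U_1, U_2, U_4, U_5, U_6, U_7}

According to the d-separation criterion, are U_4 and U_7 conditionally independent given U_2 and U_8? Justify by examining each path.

Enumerating the 6 paths from U_4 to U_7 and testing each for blocking by {U_2, U_8}:
  1. U_4 → U_8 ← U_1 → U_7 — U_8:collider[open]; U_1:fork[open] ⇒ active
  2. U_4 → U_8 ← U_7 — U_8:collider[open] ⇒ active
  3. U_4 → U_6 → U_8 ← U_1 → U_7 — U_6:chain[open]; U_8:collider[open]; U_1:fork[open] ⇒ active
  4. U_4 → U_6 → U_8 ← U_7 — U_6:chain[open]; U_8:collider[open] ⇒ active
  5. U_4 → U_6 ← U_2 → U_8 ← U_1 → U_7 — U_6:collider[open]; U_2:fork[blocks]; U_8:collider[open]; U_1:fork[open] ⇒ blocked
  6. U_4 → U_6 ← U_2 → U_8 ← U_7 — U_6:collider[open]; U_2:fork[blocks]; U_8:collider[open] ⇒ blocked
Since the path U_4 → U_8 ← U_1 → U_7 is active, U_4 and U_7 are not d-separated given {U_2, U_8}.

No — U_4 and U_7 are not d-separated given {U_2, U_8}.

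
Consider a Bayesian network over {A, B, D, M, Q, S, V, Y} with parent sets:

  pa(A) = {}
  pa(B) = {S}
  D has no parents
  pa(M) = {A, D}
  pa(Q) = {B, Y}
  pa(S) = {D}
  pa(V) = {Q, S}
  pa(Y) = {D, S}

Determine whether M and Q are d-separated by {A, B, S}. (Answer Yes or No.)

Enumerating the 6 paths from M to Q and testing each for blocking by {A, B, S}:
  1. M ← D → Y → Q — D:fork[open]; Y:chain[open] ⇒ active
  2. M ← D → Y ← S → V ← Q — D:fork[open]; Y:collider[blocks]; S:fork[blocks]; V:collider[blocks] ⇒ blocked
  3. M ← D → Y ← S → B → Q — D:fork[open]; Y:collider[blocks]; S:fork[blocks]; B:chain[blocks] ⇒ blocked
  4. M ← D → S → V ← Q — D:fork[open]; S:chain[blocks]; V:collider[blocks] ⇒ blocked
  5. M ← D → S → Y → Q — D:fork[open]; S:chain[blocks]; Y:chain[open] ⇒ blocked
  6. M ← D → S → B → Q — D:fork[open]; S:chain[blocks]; B:chain[blocks] ⇒ blocked
Because an active path exists, M and Q are not d-separated.

No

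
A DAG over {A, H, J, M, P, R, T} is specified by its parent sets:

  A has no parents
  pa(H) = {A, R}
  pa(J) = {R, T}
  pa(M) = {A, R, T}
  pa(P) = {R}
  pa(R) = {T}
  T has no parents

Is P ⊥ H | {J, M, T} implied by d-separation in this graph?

There are 4 undirected paths between P and H; checking each against the conditioning set {J, M, T}:
Path 1: P ← R → H
  R is a fork and R is not conditioned on — no node blocks this path, so it is active.
Path 2: P ← R → M ← A → H
  R is a fork and R is not conditioned on; M is a collider and M is conditioned on, which opens it; A is a fork and A is not conditioned on — no node blocks this path, so it is active.
Path 3: P ← R ← T → M ← A → H
  T is a fork here and T is conditioned on, so the path is blocked at T.
Path 4: P ← R → J ← T → M ← A → H
  T is a fork here and T is conditioned on, so the path is blocked at T.
Because an active path exists, P and H are not d-separated.

No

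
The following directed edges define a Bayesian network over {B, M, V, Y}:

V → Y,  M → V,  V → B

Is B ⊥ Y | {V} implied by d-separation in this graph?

There is one path between B and Y:
Path 1: B ← V → Y
  V is a fork here and V is conditioned on, so the path is blocked at V.
Every path is blocked, so B and Y are d-separated given {V}.

Yes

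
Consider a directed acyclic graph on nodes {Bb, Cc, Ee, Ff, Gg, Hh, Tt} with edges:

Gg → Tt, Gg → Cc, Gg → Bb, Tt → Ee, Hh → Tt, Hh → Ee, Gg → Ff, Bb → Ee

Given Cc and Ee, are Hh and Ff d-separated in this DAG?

No

4 paths connect Hh and Ff; each must be blocked for d-separation to hold:
Path 1: Hh → Tt ← Gg → Ff
  Tt is a collider and its descendant Ee is conditioned on, which opens it; Gg is a fork and Gg is not conditioned on — no node blocks this path, so it is active.
Path 2: Hh → Tt → Ee ← Bb ← Gg → Ff
  Tt is a chain and Tt is not conditioned on; Ee is a collider and Ee is conditioned on, which opens it; Bb is a chain and Bb is not conditioned on; Gg is a fork and Gg is not conditioned on — no node blocks this path, so it is active.
Path 3: Hh → Ee ← Bb ← Gg → Ff
  Ee is a collider and Ee is conditioned on, which opens it; Bb is a chain and Bb is not conditioned on; Gg is a fork and Gg is not conditioned on — no node blocks this path, so it is active.
Path 4: Hh → Ee ← Tt ← Gg → Ff
  Ee is a collider and Ee is conditioned on, which opens it; Tt is a chain and Tt is not conditioned on; Gg is a fork and Gg is not conditioned on — no node blocks this path, so it is active.
At least one path is unblocked, so d-separation fails.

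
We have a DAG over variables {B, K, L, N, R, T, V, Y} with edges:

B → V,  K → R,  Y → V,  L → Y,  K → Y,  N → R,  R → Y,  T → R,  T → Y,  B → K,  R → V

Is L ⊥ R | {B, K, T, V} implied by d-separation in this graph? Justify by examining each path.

No

Enumerating the 6 paths from L to R and testing each for blocking by {B, K, T, V}:
  1. L → Y ← T → R — Y:collider[open]; T:fork[blocks] ⇒ blocked
  2. L → Y → V ← B → K → R — Y:chain[open]; V:collider[open]; B:fork[blocks]; K:chain[blocks] ⇒ blocked
  3. L → Y → V ← R — Y:chain[open]; V:collider[open] ⇒ active
  4. L → Y ← K ← B → V ← R — Y:collider[open]; K:chain[blocks]; B:fork[blocks]; V:collider[open] ⇒ blocked
  5. L → Y ← K → R — Y:collider[open]; K:fork[blocks] ⇒ blocked
  6. L → Y ← R — Y:collider[open] ⇒ active
At least one path is unblocked, so d-separation fails.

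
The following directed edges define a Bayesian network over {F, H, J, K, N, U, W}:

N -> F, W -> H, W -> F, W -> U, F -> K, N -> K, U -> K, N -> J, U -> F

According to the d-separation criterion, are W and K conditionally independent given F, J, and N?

No

There are 6 undirected paths between W and K; checking each against the conditioning set {F, J, N}:
Path 1: W → U → F → K
  F is a chain here and F is conditioned on, so the path is blocked at F.
Path 2: W → U → F ← N → K
  N is a fork here and N is conditioned on, so the path is blocked at N.
Path 3: W → U → K
  U is a chain and U is not conditioned on — no node blocks this path, so it is active.
Path 4: W → F ← U → K
  F is a collider and F is conditioned on, which opens it; U is a fork and U is not conditioned on — no node blocks this path, so it is active.
Path 5: W → F → K
  F is a chain here and F is conditioned on, so the path is blocked at F.
Path 6: W → F ← N → K
  N is a fork here and N is conditioned on, so the path is blocked at N.
Since the path W → U → K is active, W and K are not d-separated given {F, J, N}.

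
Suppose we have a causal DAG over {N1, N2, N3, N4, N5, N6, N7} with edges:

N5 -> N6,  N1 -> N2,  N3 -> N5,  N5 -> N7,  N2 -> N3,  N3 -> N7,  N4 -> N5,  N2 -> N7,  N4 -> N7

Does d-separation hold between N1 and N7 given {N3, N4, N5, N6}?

Enumerating the 4 paths from N1 to N7 and testing each for blocking by {N3, N4, N5, N6}:
  1. N1 → N2 → N3 → N5 ← N4 → N7 — N2:chain[open]; N3:chain[blocks]; N5:collider[open]; N4:fork[blocks] ⇒ blocked
  2. N1 → N2 → N3 → N5 → N7 — N2:chain[open]; N3:chain[blocks]; N5:chain[blocks] ⇒ blocked
  3. N1 → N2 → N3 → N7 — N2:chain[open]; N3:chain[blocks] ⇒ blocked
  4. N1 → N2 → N7 — N2:chain[open] ⇒ active
Since the path N1 → N2 → N7 is active, N1 and N7 are not d-separated given {N3, N4, N5, N6}.

No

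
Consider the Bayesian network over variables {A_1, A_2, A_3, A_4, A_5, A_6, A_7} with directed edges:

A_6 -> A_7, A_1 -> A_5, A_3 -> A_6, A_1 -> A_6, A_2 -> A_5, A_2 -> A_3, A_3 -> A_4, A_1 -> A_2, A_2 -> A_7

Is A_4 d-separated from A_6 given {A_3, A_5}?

Yes

Enumerating the 4 paths from A_4 to A_6 and testing each for blocking by {A_3, A_5}:
Path 1: A_4 ← A_3 → A_6
  A_3 is a fork here and A_3 is conditioned on, so the path is blocked at A_3.
Path 2: A_4 ← A_3 ← A_2 ← A_1 → A_6
  A_3 is a chain here and A_3 is conditioned on, so the path is blocked at A_3.
Path 3: A_4 ← A_3 ← A_2 → A_5 ← A_1 → A_6
  A_3 is a chain here and A_3 is conditioned on, so the path is blocked at A_3.
Path 4: A_4 ← A_3 ← A_2 → A_7 ← A_6
  A_3 is a chain here and A_3 is conditioned on, so the path is blocked at A_3.
All paths are blocked; A_4 ⊥ A_6 | {A_3, A_5} holds.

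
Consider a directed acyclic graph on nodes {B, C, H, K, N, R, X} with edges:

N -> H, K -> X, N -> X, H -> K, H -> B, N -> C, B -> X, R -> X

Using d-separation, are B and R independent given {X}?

3 paths connect B and R; each must be blocked for d-separation to hold:
Path 1: B → X ← R
  X is a collider and X is conditioned on, which opens it — no node blocks this path, so it is active.
Path 2: B ← H → K → X ← R
  H is a fork and H is not conditioned on; K is a chain and K is not conditioned on; X is a collider and X is conditioned on, which opens it — no node blocks this path, so it is active.
Path 3: B ← H ← N → X ← R
  H is a chain and H is not conditioned on; N is a fork and N is not conditioned on; X is a collider and X is conditioned on, which opens it — no node blocks this path, so it is active.
Since the path B → X ← R is active, B and R are not d-separated given {X}.

No — B and R are not d-separated given {X}.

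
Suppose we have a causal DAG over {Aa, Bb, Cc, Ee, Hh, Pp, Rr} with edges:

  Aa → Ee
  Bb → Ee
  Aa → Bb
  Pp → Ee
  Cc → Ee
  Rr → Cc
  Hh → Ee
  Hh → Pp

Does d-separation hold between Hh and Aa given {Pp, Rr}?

There are 4 undirected paths between Hh and Aa; checking each against the conditioning set {Pp, Rr}:
Path 1: Hh → Pp → Ee ← Bb ← Aa
  Pp is a chain here and Pp is conditioned on, so the path is blocked at Pp.
Path 2: Hh → Pp → Ee ← Aa
  Pp is a chain here and Pp is conditioned on, so the path is blocked at Pp.
Path 3: Hh → Ee ← Bb ← Aa
  Ee is a collider here and neither Ee nor any of its descendants is conditioned on, so the collider stays closed — the path is blocked at Ee.
Path 4: Hh → Ee ← Aa
  Ee is a collider here and neither Ee nor any of its descendants is conditioned on, so the collider stays closed — the path is blocked at Ee.
Since every path is blocked, d-separation holds.

Yes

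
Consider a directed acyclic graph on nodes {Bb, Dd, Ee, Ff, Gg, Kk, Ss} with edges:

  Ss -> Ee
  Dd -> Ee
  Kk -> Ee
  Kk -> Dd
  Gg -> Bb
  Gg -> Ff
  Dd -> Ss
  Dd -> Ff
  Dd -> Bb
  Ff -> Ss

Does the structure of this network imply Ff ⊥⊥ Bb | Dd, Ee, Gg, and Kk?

Yes — Ff and Bb are d-separated given {Dd, Ee, Gg, Kk}.

We examine all 5 paths between Ff and Bb:
Path 1: Ff → Ss ← Dd → Bb
  Dd is a fork here and Dd is conditioned on, so the path is blocked at Dd.
Path 2: Ff → Ss → Ee ← Kk → Dd → Bb
  Kk is a fork here and Kk is conditioned on, so the path is blocked at Kk.
Path 3: Ff → Ss → Ee ← Dd → Bb
  Dd is a fork here and Dd is conditioned on, so the path is blocked at Dd.
Path 4: Ff ← Gg → Bb
  Gg is a fork here and Gg is conditioned on, so the path is blocked at Gg.
Path 5: Ff ← Dd → Bb
  Dd is a fork here and Dd is conditioned on, so the path is blocked at Dd.
All paths are blocked; Ff ⊥ Bb | {Dd, Ee, Gg, Kk} holds.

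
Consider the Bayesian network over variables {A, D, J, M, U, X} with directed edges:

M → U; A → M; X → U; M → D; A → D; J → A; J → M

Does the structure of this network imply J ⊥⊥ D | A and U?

No

There are 4 undirected paths between J and D; checking each against the conditioning set {A, U}:
Path 1: J → M → D
  M is a chain and M is not conditioned on — no node blocks this path, so it is active.
Path 2: J → M ← A → D
  A is a fork here and A is conditioned on, so the path is blocked at A.
Path 3: J → A → D
  A is a chain here and A is conditioned on, so the path is blocked at A.
Path 4: J → A → M → D
  A is a chain here and A is conditioned on, so the path is blocked at A.
At least one path is unblocked, so d-separation fails.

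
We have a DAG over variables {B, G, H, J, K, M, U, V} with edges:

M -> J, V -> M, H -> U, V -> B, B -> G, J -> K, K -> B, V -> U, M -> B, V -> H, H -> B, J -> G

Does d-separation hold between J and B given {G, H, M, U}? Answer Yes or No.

There are 6 undirected paths between J and B; checking each against the conditioning set {G, H, M, U}:
Path 1: J → G ← B
  G is a collider and G is conditioned on, which opens it — no node blocks this path, so it is active.
Path 2: J ← M → B
  M is a fork here and M is conditioned on, so the path is blocked at M.
Path 3: J ← M ← V → B
  M is a chain here and M is conditioned on, so the path is blocked at M.
Path 4: J ← M ← V → H → B
  M is a chain here and M is conditioned on, so the path is blocked at M.
Path 5: J ← M ← V → U ← H → B
  M is a chain here and M is conditioned on, so the path is blocked at M.
Path 6: J → K → B
  K is a chain and K is not conditioned on — no node blocks this path, so it is active.
Since the path J → G ← B is active, J and B are not d-separated given {G, H, M, U}.

No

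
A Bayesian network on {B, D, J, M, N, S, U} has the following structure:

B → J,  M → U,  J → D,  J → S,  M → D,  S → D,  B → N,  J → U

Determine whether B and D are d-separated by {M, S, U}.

Enumerating the 3 paths from B to D and testing each for blocking by {M, S, U}:
Path 1: B → J → S → D
  S is a chain here and S is conditioned on, so the path is blocked at S.
Path 2: B → J → U ← M → D
  M is a fork here and M is conditioned on, so the path is blocked at M.
Path 3: B → J → D
  J is a chain and J is not conditioned on — no node blocks this path, so it is active.
At least one path is unblocked, so d-separation fails.

No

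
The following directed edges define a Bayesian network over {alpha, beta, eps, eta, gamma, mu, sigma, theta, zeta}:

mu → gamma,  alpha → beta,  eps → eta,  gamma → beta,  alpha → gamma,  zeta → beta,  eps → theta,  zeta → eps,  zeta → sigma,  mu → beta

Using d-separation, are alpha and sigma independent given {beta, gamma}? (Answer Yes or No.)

No

Enumerating the 3 paths from alpha to sigma and testing each for blocking by {beta, gamma}:
Path 1: alpha → gamma ← mu → beta ← zeta → sigma
  gamma is a collider and gamma is conditioned on, which opens it; mu is a fork and mu is not conditioned on; beta is a collider and beta is conditioned on, which opens it; zeta is a fork and zeta is not conditioned on — no node blocks this path, so it is active.
Path 2: alpha → gamma → beta ← zeta → sigma
  gamma is a chain here and gamma is conditioned on, so the path is blocked at gamma.
Path 3: alpha → beta ← zeta → sigma
  beta is a collider and beta is conditioned on, which opens it; zeta is a fork and zeta is not conditioned on — no node blocks this path, so it is active.
Because an active path exists, alpha and sigma are not d-separated.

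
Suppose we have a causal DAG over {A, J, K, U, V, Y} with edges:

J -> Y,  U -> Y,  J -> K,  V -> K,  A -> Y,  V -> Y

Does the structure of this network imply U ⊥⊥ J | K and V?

2 paths connect U and J; each must be blocked for d-separation to hold:
Path 1: U → Y ← V → K ← J
  Y is a collider here and neither Y nor any of its descendants is conditioned on, so the collider stays closed — the path is blocked at Y.
Path 2: U → Y ← J
  Y is a collider here and neither Y nor any of its descendants is conditioned on, so the collider stays closed — the path is blocked at Y.
All paths are blocked; U ⊥ J | {K, V} holds.

Yes — U and J are d-separated given {K, V}.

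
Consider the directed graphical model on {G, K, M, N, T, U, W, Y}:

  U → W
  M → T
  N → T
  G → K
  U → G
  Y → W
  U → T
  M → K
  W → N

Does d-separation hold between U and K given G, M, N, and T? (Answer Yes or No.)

Yes — U and K are d-separated given {G, M, N, T}.

There are 3 undirected paths between U and K; checking each against the conditioning set {G, M, N, T}:
Path 1: U → G → K
  G is a chain here and G is conditioned on, so the path is blocked at G.
Path 2: U → T ← M → K
  M is a fork here and M is conditioned on, so the path is blocked at M.
Path 3: U → W → N → T ← M → K
  N is a chain here and N is conditioned on, so the path is blocked at N.
All paths are blocked; U ⊥ K | {G, M, N, T} holds.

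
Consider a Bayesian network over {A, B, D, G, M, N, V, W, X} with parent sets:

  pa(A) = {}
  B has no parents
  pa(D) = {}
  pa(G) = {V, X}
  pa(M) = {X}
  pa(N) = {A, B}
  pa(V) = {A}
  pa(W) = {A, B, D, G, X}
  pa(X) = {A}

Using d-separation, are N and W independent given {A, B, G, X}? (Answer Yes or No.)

There are 6 undirected paths between N and W; checking each against the conditioning set {A, B, G, X}:
  1. N ← B → W — B:fork[blocks] ⇒ blocked
  2. N ← A → X → G → W — A:fork[blocks]; X:chain[blocks]; G:chain[blocks] ⇒ blocked
  3. N ← A → X → W — A:fork[blocks]; X:chain[blocks] ⇒ blocked
  4. N ← A → V → G ← X → W — A:fork[blocks]; V:chain[open]; G:collider[open]; X:fork[blocks] ⇒ blocked
  5. N ← A → V → G → W — A:fork[blocks]; V:chain[open]; G:chain[blocks] ⇒ blocked
  6. N ← A → W — A:fork[blocks] ⇒ blocked
Every path is blocked, so N and W are d-separated given {A, B, G, X}.

Yes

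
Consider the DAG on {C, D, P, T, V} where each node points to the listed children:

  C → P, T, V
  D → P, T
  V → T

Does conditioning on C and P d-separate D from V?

There are 4 undirected paths between D and V; checking each against the conditioning set {C, P}:
Path 1: D → P ← C → V
  C is a fork here and C is conditioned on, so the path is blocked at C.
Path 2: D → P ← C → T ← V
  C is a fork here and C is conditioned on, so the path is blocked at C.
Path 3: D → T ← V
  T is a collider here and neither T nor any of its descendants is conditioned on, so the collider stays closed — the path is blocked at T.
Path 4: D → T ← C → V
  T is a collider here and neither T nor any of its descendants is conditioned on, so the collider stays closed — the path is blocked at T.
Since every path is blocked, d-separation holds.

Yes — D and V are d-separated given {C, P}.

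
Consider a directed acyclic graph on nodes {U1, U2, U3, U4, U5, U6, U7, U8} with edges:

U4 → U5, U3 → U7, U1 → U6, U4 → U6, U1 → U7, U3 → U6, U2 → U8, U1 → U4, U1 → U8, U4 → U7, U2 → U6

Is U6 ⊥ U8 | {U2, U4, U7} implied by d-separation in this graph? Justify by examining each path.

No — U6 and U8 are not d-separated given {U2, U4, U7}.

6 paths connect U6 and U8; each must be blocked for d-separation to hold:
Path 1: U6 ← U4 → U7 ← U1 → U8
  U4 is a fork here and U4 is conditioned on, so the path is blocked at U4.
Path 2: U6 ← U4 ← U1 → U8
  U4 is a chain here and U4 is conditioned on, so the path is blocked at U4.
Path 3: U6 ← U3 → U7 ← U4 ← U1 → U8
  U4 is a chain here and U4 is conditioned on, so the path is blocked at U4.
Path 4: U6 ← U3 → U7 ← U1 → U8
  U3 is a fork and U3 is not conditioned on; U7 is a collider and U7 is conditioned on, which opens it; U1 is a fork and U1 is not conditioned on — no node blocks this path, so it is active.
Path 5: U6 ← U2 → U8
  U2 is a fork here and U2 is conditioned on, so the path is blocked at U2.
Path 6: U6 ← U1 → U8
  U1 is a fork and U1 is not conditioned on — no node blocks this path, so it is active.
Since the path U6 ← U3 → U7 ← U1 → U8 is active, U6 and U8 are not d-separated given {U2, U4, U7}.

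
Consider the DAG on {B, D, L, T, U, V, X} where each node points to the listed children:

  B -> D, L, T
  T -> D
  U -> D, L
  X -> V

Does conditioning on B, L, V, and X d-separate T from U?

Yes — T and U are d-separated given {B, L, V, X}.

Enumerating the 4 paths from T to U and testing each for blocking by {B, L, V, X}:
  1. T → D ← U — D:collider[blocks] ⇒ blocked
  2. T → D ← B → L ← U — D:collider[blocks]; B:fork[blocks]; L:collider[open] ⇒ blocked
  3. T ← B → D ← U — B:fork[blocks]; D:collider[blocks] ⇒ blocked
  4. T ← B → L ← U — B:fork[blocks]; L:collider[open] ⇒ blocked
Every path is blocked, so T and U are d-separated given {B, L, V, X}.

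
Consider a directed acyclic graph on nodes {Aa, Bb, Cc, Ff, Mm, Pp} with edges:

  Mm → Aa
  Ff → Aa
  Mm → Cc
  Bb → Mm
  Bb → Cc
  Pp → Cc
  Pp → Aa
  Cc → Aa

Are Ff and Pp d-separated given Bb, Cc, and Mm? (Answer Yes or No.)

We examine all 4 paths between Ff and Pp:
Path 1: Ff → Aa ← Pp
  Aa is a collider here and neither Aa nor any of its descendants is conditioned on, so the collider stays closed — the path is blocked at Aa.
Path 2: Ff → Aa ← Mm → Cc ← Pp
  Aa is a collider here and neither Aa nor any of its descendants is conditioned on, so the collider stays closed — the path is blocked at Aa.
Path 3: Ff → Aa ← Mm ← Bb → Cc ← Pp
  Aa is a collider here and neither Aa nor any of its descendants is conditioned on, so the collider stays closed — the path is blocked at Aa.
Path 4: Ff → Aa ← Cc ← Pp
  Aa is a collider here and neither Aa nor any of its descendants is conditioned on, so the collider stays closed — the path is blocked at Aa.
Since every path is blocked, d-separation holds.

Yes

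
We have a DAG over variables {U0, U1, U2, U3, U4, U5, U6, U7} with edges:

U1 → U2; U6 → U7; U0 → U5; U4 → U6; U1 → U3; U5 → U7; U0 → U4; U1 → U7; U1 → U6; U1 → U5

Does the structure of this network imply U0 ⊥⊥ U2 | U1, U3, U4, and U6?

We examine all 6 paths between U0 and U2:
Path 1: U0 → U4 → U6 → U7 ← U1 → U2
  U4 is a chain here and U4 is conditioned on, so the path is blocked at U4.
Path 2: U0 → U4 → U6 → U7 ← U5 ← U1 → U2
  U4 is a chain here and U4 is conditioned on, so the path is blocked at U4.
Path 3: U0 → U4 → U6 ← U1 → U2
  U4 is a chain here and U4 is conditioned on, so the path is blocked at U4.
Path 4: U0 → U5 → U7 ← U1 → U2
  U7 is a collider here and neither U7 nor any of its descendants is conditioned on, so the collider stays closed — the path is blocked at U7.
Path 5: U0 → U5 → U7 ← U6 ← U1 → U2
  U7 is a collider here and neither U7 nor any of its descendants is conditioned on, so the collider stays closed — the path is blocked at U7.
Path 6: U0 → U5 ← U1 → U2
  U5 is a collider here and neither U5 nor any of its descendants is conditioned on, so the collider stays closed — the path is blocked at U5.
All paths are blocked; U0 ⊥ U2 | {U1, U3, U4, U6} holds.

Yes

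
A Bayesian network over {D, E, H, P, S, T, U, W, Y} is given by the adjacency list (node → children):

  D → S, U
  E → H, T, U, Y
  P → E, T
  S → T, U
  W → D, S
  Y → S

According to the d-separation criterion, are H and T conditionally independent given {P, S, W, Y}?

We examine all 6 paths between H and T:
Path 1: H ← E → T
  E is a fork and E is not conditioned on — no node blocks this path, so it is active.
Path 2: H ← E → U ← S → T
  U is a collider here and neither U nor any of its descendants is conditioned on, so the collider stays closed — the path is blocked at U.
Path 3: H ← E → U ← D ← W → S → T
  U is a collider here and neither U nor any of its descendants is conditioned on, so the collider stays closed — the path is blocked at U.
Path 4: H ← E → U ← D → S → T
  U is a collider here and neither U nor any of its descendants is conditioned on, so the collider stays closed — the path is blocked at U.
Path 5: H ← E ← P → T
  P is a fork here and P is conditioned on, so the path is blocked at P.
Path 6: H ← E → Y → S → T
  Y is a chain here and Y is conditioned on, so the path is blocked at Y.
Since the path H ← E → T is active, H and T are not d-separated given {P, S, W, Y}.

No — H and T are not d-separated given {P, S, W, Y}.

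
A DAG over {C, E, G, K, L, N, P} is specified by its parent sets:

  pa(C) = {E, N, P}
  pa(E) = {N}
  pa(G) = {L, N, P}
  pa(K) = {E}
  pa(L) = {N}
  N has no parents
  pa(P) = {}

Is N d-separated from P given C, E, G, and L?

No

Enumerating the 4 paths from N to P and testing each for blocking by {C, E, G, L}:
  1. N → G ← P — G:collider[open] ⇒ active
  2. N → C ← P — C:collider[open] ⇒ active
  3. N → L → G ← P — L:chain[blocks]; G:collider[open] ⇒ blocked
  4. N → E → C ← P — E:chain[blocks]; C:collider[open] ⇒ blocked
Since the path N → G ← P is active, N and P are not d-separated given {C, E, G, L}.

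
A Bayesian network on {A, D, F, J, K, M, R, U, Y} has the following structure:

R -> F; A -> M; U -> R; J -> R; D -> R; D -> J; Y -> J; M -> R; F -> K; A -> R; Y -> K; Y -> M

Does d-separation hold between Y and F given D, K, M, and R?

No

5 paths connect Y and F; each must be blocked for d-separation to hold:
  1. Y → J ← D → R → F — J:collider[open]; D:fork[blocks]; R:chain[blocks] ⇒ blocked
  2. Y → J → R → F — J:chain[open]; R:chain[blocks] ⇒ blocked
  3. Y → K ← F — K:collider[open] ⇒ active
  4. Y → M ← A → R → F — M:collider[open]; A:fork[open]; R:chain[blocks] ⇒ blocked
  5. Y → M → R → F — M:chain[blocks]; R:chain[blocks] ⇒ blocked
Because an active path exists, Y and F are not d-separated.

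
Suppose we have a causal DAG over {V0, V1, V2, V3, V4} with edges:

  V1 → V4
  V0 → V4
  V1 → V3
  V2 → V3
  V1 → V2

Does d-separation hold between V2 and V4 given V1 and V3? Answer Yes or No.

Enumerating the 2 paths from V2 to V4 and testing each for blocking by {V1, V3}:
Path 1: V2 ← V1 → V4
  V1 is a fork here and V1 is conditioned on, so the path is blocked at V1.
Path 2: V2 → V3 ← V1 → V4
  V1 is a fork here and V1 is conditioned on, so the path is blocked at V1.
Every path is blocked, so V2 and V4 are d-separated given {V1, V3}.

Yes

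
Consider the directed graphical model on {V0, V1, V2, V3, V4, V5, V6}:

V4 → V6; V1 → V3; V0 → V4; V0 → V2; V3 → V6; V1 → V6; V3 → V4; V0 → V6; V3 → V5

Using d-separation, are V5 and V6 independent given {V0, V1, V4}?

4 paths connect V5 and V6; each must be blocked for d-separation to hold:
Path 1: V5 ← V3 → V6
  V3 is a fork and V3 is not conditioned on — no node blocks this path, so it is active.
Path 2: V5 ← V3 → V4 → V6
  V4 is a chain here and V4 is conditioned on, so the path is blocked at V4.
Path 3: V5 ← V3 → V4 ← V0 → V6
  V0 is a fork here and V0 is conditioned on, so the path is blocked at V0.
Path 4: V5 ← V3 ← V1 → V6
  V1 is a fork here and V1 is conditioned on, so the path is blocked at V1.
At least one path is unblocked, so d-separation fails.

No — V5 and V6 are not d-separated given {V0, V1, V4}.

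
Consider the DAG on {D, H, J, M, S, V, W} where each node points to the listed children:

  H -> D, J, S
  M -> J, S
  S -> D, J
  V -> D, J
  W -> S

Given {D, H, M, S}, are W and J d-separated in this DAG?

6 paths connect W and J; each must be blocked for d-separation to hold:
Path 1: W → S → J
  S is a chain here and S is conditioned on, so the path is blocked at S.
Path 2: W → S ← H → J
  H is a fork here and H is conditioned on, so the path is blocked at H.
Path 3: W → S ← H → D ← V → J
  H is a fork here and H is conditioned on, so the path is blocked at H.
Path 4: W → S ← M → J
  M is a fork here and M is conditioned on, so the path is blocked at M.
Path 5: W → S → D ← H → J
  S is a chain here and S is conditioned on, so the path is blocked at S.
Path 6: W → S → D ← V → J
  S is a chain here and S is conditioned on, so the path is blocked at S.
All paths are blocked; W ⊥ J | {D, H, M, S} holds.

Yes — W and J are d-separated given {D, H, M, S}.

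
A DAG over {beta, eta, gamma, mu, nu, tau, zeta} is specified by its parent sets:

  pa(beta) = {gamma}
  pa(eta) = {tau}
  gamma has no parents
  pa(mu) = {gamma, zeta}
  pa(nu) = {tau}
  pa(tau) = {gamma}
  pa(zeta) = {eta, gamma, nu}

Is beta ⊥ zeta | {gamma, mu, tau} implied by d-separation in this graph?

Yes — beta and zeta are d-separated given {gamma, mu, tau}.

4 paths connect beta and zeta; each must be blocked for d-separation to hold:
Path 1: beta ← gamma → tau → nu → zeta
  gamma is a fork here and gamma is conditioned on, so the path is blocked at gamma.
Path 2: beta ← gamma → tau → eta → zeta
  gamma is a fork here and gamma is conditioned on, so the path is blocked at gamma.
Path 3: beta ← gamma → mu ← zeta
  gamma is a fork here and gamma is conditioned on, so the path is blocked at gamma.
Path 4: beta ← gamma → zeta
  gamma is a fork here and gamma is conditioned on, so the path is blocked at gamma.
All paths are blocked; beta ⊥ zeta | {gamma, mu, tau} holds.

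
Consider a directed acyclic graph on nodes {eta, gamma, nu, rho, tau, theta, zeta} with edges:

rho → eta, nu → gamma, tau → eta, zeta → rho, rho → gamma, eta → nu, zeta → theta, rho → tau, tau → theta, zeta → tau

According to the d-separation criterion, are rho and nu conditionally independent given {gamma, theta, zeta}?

No — rho and nu are not d-separated given {gamma, theta, zeta}.

Enumerating the 5 paths from rho to nu and testing each for blocking by {gamma, theta, zeta}:
Path 1: rho → tau → eta → nu
  tau is a chain and tau is not conditioned on; eta is a chain and eta is not conditioned on — no node blocks this path, so it is active.
Path 2: rho → gamma ← nu
  gamma is a collider and gamma is conditioned on, which opens it — no node blocks this path, so it is active.
Path 3: rho ← zeta → tau → eta → nu
  zeta is a fork here and zeta is conditioned on, so the path is blocked at zeta.
Path 4: rho ← zeta → theta ← tau → eta → nu
  zeta is a fork here and zeta is conditioned on, so the path is blocked at zeta.
Path 5: rho → eta → nu
  eta is a chain and eta is not conditioned on — no node blocks this path, so it is active.
At least one path is unblocked, so d-separation fails.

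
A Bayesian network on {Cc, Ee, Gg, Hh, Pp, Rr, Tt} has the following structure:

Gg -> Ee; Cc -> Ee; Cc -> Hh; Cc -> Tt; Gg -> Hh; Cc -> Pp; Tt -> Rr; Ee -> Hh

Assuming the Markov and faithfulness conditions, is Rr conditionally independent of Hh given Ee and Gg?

No

3 paths connect Rr and Hh; each must be blocked for d-separation to hold:
  1. Rr ← Tt ← Cc → Hh — Tt:chain[open]; Cc:fork[open] ⇒ active
  2. Rr ← Tt ← Cc → Ee → Hh — Tt:chain[open]; Cc:fork[open]; Ee:chain[blocks] ⇒ blocked
  3. Rr ← Tt ← Cc → Ee ← Gg → Hh — Tt:chain[open]; Cc:fork[open]; Ee:collider[open]; Gg:fork[blocks] ⇒ blocked
At least one path is unblocked, so d-separation fails.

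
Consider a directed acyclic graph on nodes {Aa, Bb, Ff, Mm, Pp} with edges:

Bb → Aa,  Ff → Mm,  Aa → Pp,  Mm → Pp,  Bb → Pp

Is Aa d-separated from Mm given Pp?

2 paths connect Aa and Mm; each must be blocked for d-separation to hold:
Path 1: Aa ← Bb → Pp ← Mm
  Bb is a fork and Bb is not conditioned on; Pp is a collider and Pp is conditioned on, which opens it — no node blocks this path, so it is active.
Path 2: Aa → Pp ← Mm
  Pp is a collider and Pp is conditioned on, which opens it — no node blocks this path, so it is active.
Because an active path exists, Aa and Mm are not d-separated.

No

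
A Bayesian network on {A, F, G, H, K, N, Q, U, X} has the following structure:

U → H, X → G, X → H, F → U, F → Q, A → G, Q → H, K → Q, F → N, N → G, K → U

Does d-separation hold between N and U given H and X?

6 paths connect N and U; each must be blocked for d-separation to hold:
Path 1: N → G ← X → H ← U
  G is a collider here and neither G nor any of its descendants is conditioned on, so the collider stays closed — the path is blocked at G.
Path 2: N → G ← X → H ← Q ← K → U
  G is a collider here and neither G nor any of its descendants is conditioned on, so the collider stays closed — the path is blocked at G.
Path 3: N → G ← X → H ← Q ← F → U
  G is a collider here and neither G nor any of its descendants is conditioned on, so the collider stays closed — the path is blocked at G.
Path 4: N ← F → U
  F is a fork and F is not conditioned on — no node blocks this path, so it is active.
Path 5: N ← F → Q → H ← U
  F is a fork and F is not conditioned on; Q is a chain and Q is not conditioned on; H is a collider and H is conditioned on, which opens it — no node blocks this path, so it is active.
Path 6: N ← F → Q ← K → U
  F is a fork and F is not conditioned on; Q is a collider and its descendant H is conditioned on, which opens it; K is a fork and K is not conditioned on — no node blocks this path, so it is active.
At least one path is unblocked, so d-separation fails.

No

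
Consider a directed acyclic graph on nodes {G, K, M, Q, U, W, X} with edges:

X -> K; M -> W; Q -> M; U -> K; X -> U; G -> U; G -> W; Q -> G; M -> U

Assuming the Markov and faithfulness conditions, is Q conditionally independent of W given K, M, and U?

4 paths connect Q and W; each must be blocked for d-separation to hold:
Path 1: Q → G → U ← M → W
  M is a fork here and M is conditioned on, so the path is blocked at M.
Path 2: Q → G → W
  G is a chain and G is not conditioned on — no node blocks this path, so it is active.
Path 3: Q → M → U ← G → W
  M is a chain here and M is conditioned on, so the path is blocked at M.
Path 4: Q → M → W
  M is a chain here and M is conditioned on, so the path is blocked at M.
Because an active path exists, Q and W are not d-separated.

No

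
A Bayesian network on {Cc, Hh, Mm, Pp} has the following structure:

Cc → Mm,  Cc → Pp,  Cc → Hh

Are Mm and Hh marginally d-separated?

There is one path between Mm and Hh:
Path 1: Mm ← Cc → Hh
  Cc is a fork and Cc is not conditioned on — no node blocks this path, so it is active.
Because an active path exists, Mm and Hh are not d-separated.

No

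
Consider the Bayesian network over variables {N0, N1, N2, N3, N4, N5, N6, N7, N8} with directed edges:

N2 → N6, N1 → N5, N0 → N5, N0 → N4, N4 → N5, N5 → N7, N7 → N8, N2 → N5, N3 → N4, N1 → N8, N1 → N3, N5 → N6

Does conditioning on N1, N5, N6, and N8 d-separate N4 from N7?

Enumerating the 6 paths from N4 to N7 and testing each for blocking by {N1, N5, N6, N8}:
Path 1: N4 ← N0 → N5 → N7
  N5 is a chain here and N5 is conditioned on, so the path is blocked at N5.
Path 2: N4 ← N0 → N5 ← N1 → N8 ← N7
  N1 is a fork here and N1 is conditioned on, so the path is blocked at N1.
Path 3: N4 ← N3 ← N1 → N8 ← N7
  N1 is a fork here and N1 is conditioned on, so the path is blocked at N1.
Path 4: N4 ← N3 ← N1 → N5 → N7
  N1 is a fork here and N1 is conditioned on, so the path is blocked at N1.
Path 5: N4 → N5 → N7
  N5 is a chain here and N5 is conditioned on, so the path is blocked at N5.
Path 6: N4 → N5 ← N1 → N8 ← N7
  N1 is a fork here and N1 is conditioned on, so the path is blocked at N1.
All paths are blocked; N4 ⊥ N7 | {N1, N5, N6, N8} holds.

Yes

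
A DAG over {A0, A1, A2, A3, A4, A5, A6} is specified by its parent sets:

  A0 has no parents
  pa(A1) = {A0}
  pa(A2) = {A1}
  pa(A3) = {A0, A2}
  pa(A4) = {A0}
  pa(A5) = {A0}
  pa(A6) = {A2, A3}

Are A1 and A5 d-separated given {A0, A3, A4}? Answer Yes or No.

There are 3 undirected paths between A1 and A5; checking each against the conditioning set {A0, A3, A4}:
Path 1: A1 → A2 → A6 ← A3 ← A0 → A5
  A6 is a collider here and neither A6 nor any of its descendants is conditioned on, so the collider stays closed — the path is blocked at A6.
Path 2: A1 → A2 → A3 ← A0 → A5
  A0 is a fork here and A0 is conditioned on, so the path is blocked at A0.
Path 3: A1 ← A0 → A5
  A0 is a fork here and A0 is conditioned on, so the path is blocked at A0.
Every path is blocked, so A1 and A5 are d-separated given {A0, A3, A4}.

Yes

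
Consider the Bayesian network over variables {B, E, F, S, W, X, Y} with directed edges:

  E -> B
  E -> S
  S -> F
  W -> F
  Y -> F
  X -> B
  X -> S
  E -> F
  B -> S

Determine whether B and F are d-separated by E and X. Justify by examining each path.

Enumerating the 6 paths from B to F and testing each for blocking by {E, X}:
Path 1: B → S → F
  S is a chain and S is not conditioned on — no node blocks this path, so it is active.
Path 2: B → S ← E → F
  S is a collider here and neither S nor any of its descendants is conditioned on, so the collider stays closed — the path is blocked at S.
Path 3: B ← X → S → F
  X is a fork here and X is conditioned on, so the path is blocked at X.
Path 4: B ← X → S ← E → F
  X is a fork here and X is conditioned on, so the path is blocked at X.
Path 5: B ← E → F
  E is a fork here and E is conditioned on, so the path is blocked at E.
Path 6: B ← E → S → F
  E is a fork here and E is conditioned on, so the path is blocked at E.
Because an active path exists, B and F are not d-separated.

No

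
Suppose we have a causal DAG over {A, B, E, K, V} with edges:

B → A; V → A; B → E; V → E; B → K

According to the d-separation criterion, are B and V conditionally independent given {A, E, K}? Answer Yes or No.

No

Enumerating the 2 paths from B to V and testing each for blocking by {A, E, K}:
Path 1: B → A ← V
  A is a collider and A is conditioned on, which opens it — no node blocks this path, so it is active.
Path 2: B → E ← V
  E is a collider and E is conditioned on, which opens it — no node blocks this path, so it is active.
Because an active path exists, B and V are not d-separated.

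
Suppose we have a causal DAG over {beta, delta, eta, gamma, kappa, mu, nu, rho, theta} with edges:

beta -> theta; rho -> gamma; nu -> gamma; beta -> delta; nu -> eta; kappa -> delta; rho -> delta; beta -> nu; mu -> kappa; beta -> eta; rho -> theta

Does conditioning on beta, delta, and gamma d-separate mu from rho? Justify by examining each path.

We examine all 4 paths between mu and rho:
  1. mu → kappa → delta ← beta → theta ← rho — kappa:chain[open]; delta:collider[open]; beta:fork[blocks]; theta:collider[blocks] ⇒ blocked
  2. mu → kappa → delta ← beta → eta ← nu → gamma ← rho — kappa:chain[open]; delta:collider[open]; beta:fork[blocks]; eta:collider[blocks]; nu:fork[open]; gamma:collider[open] ⇒ blocked
  3. mu → kappa → delta ← beta → nu → gamma ← rho — kappa:chain[open]; delta:collider[open]; beta:fork[blocks]; nu:chain[open]; gamma:collider[open] ⇒ blocked
  4. mu → kappa → delta ← rho — kappa:chain[open]; delta:collider[open] ⇒ active
At least one path is unblocked, so d-separation fails.

No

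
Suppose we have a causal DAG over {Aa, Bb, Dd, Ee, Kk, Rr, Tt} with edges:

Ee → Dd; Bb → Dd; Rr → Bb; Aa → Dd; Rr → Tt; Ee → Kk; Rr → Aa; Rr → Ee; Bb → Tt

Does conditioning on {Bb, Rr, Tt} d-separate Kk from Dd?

We examine all 4 paths between Kk and Dd:
  1. Kk ← Ee ← Rr → Bb → Dd — Ee:chain[open]; Rr:fork[blocks]; Bb:chain[blocks] ⇒ blocked
  2. Kk ← Ee ← Rr → Tt ← Bb → Dd — Ee:chain[open]; Rr:fork[blocks]; Tt:collider[open]; Bb:fork[blocks] ⇒ blocked
  3. Kk ← Ee ← Rr → Aa → Dd — Ee:chain[open]; Rr:fork[blocks]; Aa:chain[open] ⇒ blocked
  4. Kk ← Ee → Dd — Ee:fork[open] ⇒ active
At least one path is unblocked, so d-separation fails.

No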